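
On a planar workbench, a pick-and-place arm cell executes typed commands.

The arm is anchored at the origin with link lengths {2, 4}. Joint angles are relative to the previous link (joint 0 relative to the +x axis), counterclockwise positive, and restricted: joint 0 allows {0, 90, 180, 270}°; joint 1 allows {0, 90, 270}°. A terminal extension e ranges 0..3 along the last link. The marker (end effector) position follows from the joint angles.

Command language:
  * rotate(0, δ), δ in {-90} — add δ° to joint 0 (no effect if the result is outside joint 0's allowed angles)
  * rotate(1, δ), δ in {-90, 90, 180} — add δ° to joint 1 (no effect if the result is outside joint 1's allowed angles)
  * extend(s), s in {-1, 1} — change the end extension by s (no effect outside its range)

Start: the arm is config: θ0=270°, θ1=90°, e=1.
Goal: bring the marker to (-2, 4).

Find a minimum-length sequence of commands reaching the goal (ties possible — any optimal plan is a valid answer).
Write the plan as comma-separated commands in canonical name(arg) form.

rotate(0, -90), rotate(1, 180), extend(-1)

start: config: θ0=270°, θ1=90°, e=1
step 1 (rotate(0, -90)): config: θ0=180°, θ1=90°, e=1
step 2 (rotate(1, 180)): config: θ0=180°, θ1=270°, e=1
step 3 (extend(-1)): config: θ0=180°, θ1=270°, e=0
shorter routes all fall short; 3 is best.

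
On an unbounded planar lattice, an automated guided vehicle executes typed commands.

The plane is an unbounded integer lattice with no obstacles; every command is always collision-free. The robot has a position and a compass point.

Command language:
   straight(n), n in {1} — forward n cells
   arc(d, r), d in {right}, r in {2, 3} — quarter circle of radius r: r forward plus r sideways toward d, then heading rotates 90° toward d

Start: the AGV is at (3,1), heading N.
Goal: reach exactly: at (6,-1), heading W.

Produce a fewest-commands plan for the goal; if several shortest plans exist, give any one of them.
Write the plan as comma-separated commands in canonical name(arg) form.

t0: at (3,1), heading N
step 1 (straight(1)): at (3,2), heading N
step 2 (arc(right, 2)): at (5,4), heading E
step 3 (arc(right, 3)): at (8,1), heading S
step 4 (arc(right, 2)): at (6,-1), heading W
no 3-step plan works, so 4 is optimal.

straight(1), arc(right, 2), arc(right, 3), arc(right, 2)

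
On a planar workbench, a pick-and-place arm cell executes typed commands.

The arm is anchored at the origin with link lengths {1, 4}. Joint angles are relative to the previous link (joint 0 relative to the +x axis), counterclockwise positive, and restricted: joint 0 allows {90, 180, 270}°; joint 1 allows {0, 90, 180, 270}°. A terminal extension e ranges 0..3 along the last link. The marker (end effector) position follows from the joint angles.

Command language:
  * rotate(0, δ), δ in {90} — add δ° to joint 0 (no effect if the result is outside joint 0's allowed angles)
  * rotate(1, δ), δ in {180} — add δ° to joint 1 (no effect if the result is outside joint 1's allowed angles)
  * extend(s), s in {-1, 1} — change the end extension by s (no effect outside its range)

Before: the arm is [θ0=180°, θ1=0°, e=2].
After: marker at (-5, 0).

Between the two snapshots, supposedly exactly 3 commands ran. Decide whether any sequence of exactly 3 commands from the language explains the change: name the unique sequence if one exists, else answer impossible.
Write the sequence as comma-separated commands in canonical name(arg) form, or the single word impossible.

t0: [θ0=180°, θ1=0°, e=2]
1. extend(-1) → [θ0=180°, θ1=0°, e=1]
2. extend(-1) → [θ0=180°, θ1=0°, e=0]
3. extend(-1) → [θ0=180°, θ1=0°, e=0]
uniquely the one of 64 3-step routes that fits.

extend(-1), extend(-1), extend(-1)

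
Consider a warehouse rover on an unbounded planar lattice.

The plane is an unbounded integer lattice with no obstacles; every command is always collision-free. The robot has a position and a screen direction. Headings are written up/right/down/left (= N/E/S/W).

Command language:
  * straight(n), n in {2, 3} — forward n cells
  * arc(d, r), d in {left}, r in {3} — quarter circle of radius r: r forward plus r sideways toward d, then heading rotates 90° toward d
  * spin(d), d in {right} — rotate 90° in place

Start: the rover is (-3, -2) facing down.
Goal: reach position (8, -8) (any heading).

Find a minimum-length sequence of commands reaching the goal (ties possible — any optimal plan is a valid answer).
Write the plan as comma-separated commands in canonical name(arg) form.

straight(3), arc(left, 3), straight(3), straight(3), straight(2)

from: (-3, -2) facing down
[1] after straight(3): (-3, -5) facing down
[2] after arc(left, 3): (0, -8) facing right
[3] after straight(3): (3, -8) facing right
[4] after straight(3): (6, -8) facing right
[5] after straight(2): (8, -8) facing right
no 4-step plan works, so 5 is optimal.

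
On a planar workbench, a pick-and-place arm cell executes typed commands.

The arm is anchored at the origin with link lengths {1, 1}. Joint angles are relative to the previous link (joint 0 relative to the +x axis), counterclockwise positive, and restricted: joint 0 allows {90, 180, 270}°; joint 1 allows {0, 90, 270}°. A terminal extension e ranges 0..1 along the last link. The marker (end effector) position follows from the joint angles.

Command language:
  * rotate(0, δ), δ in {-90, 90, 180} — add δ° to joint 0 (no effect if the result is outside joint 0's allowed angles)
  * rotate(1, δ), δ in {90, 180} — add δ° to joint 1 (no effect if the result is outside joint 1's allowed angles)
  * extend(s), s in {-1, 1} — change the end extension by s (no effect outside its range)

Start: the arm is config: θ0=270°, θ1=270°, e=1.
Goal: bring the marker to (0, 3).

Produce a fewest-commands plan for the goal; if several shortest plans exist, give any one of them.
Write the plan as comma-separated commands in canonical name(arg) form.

start: config: θ0=270°, θ1=270°, e=1
[1] after rotate(1, 90): config: θ0=270°, θ1=0°, e=1
[2] after rotate(0, 180): config: θ0=90°, θ1=0°, e=1
minimal: 2 command(s), checked below 2.

rotate(1, 90), rotate(0, 180)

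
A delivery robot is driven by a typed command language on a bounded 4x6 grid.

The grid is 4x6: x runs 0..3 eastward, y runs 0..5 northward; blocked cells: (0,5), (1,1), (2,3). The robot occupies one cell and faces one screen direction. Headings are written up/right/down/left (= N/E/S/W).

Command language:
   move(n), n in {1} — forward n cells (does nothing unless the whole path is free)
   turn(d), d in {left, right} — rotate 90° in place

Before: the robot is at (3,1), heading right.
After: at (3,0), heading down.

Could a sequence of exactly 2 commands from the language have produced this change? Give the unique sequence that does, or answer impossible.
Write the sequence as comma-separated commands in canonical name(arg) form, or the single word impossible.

key: order matters: swapping turn(right) and move(1) lands elsewhere
start: at (3,1), heading right
1. turn(right) → at (3,1), heading down
2. move(1) → at (3,0), heading down
uniquely the one of 9 2-step routes that fits.

turn(right), move(1)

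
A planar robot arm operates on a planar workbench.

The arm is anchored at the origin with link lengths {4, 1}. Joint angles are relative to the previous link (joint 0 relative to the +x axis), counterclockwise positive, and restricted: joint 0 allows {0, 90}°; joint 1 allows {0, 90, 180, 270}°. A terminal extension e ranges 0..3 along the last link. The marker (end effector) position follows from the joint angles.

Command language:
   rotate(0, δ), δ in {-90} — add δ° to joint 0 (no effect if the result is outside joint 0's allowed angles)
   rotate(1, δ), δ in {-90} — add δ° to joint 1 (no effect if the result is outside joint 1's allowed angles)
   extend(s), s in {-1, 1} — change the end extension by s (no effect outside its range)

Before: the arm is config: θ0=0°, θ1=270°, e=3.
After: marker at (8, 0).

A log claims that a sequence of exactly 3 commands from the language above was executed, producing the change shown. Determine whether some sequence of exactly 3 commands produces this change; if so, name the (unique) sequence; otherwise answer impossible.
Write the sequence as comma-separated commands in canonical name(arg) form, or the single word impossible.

rotate(1, -90), rotate(1, -90), rotate(1, -90)

t0: config: θ0=0°, θ1=270°, e=3
[1] after rotate(1, -90): config: θ0=0°, θ1=180°, e=3
[2] after rotate(1, -90): config: θ0=0°, θ1=90°, e=3
[3] after rotate(1, -90): config: θ0=0°, θ1=0°, e=3
all 64 alternatives checked — unique.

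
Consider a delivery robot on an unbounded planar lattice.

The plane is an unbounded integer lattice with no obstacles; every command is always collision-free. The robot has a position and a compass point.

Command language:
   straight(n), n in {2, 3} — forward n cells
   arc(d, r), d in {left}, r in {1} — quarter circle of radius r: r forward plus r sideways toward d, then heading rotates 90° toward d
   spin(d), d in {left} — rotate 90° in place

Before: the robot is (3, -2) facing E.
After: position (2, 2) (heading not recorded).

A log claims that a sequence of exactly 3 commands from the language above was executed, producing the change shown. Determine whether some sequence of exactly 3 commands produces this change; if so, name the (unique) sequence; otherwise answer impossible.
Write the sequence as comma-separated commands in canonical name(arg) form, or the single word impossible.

key: running arc(left, 1) before spin(left) would end elsewhere — order is forced
begin: (3, -2) facing E
1. spin(left) → (3, -2) facing N
2. straight(3) → (3, 1) facing N
3. arc(left, 1) → (2, 2) facing W
uniquely the one of 64 3-step routes that fits.

spin(left), straight(3), arc(left, 1)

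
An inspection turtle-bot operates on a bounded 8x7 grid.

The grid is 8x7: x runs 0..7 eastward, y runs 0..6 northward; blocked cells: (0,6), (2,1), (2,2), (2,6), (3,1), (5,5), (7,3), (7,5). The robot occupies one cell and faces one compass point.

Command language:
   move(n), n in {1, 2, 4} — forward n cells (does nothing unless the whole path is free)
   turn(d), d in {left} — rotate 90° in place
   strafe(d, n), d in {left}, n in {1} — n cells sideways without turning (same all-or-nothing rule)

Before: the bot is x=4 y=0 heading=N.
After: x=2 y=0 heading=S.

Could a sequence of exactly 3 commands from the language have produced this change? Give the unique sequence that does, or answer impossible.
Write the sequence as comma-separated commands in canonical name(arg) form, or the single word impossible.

turn(left), move(2), turn(left)

key: position moved to (2,0) AND the heading swung to S — translation plus rotation needed
start: x=4 y=0 heading=N
[1] after turn(left): x=4 y=0 heading=W
[2] after move(2): x=2 y=0 heading=W
[3] after turn(left): x=2 y=0 heading=S
no rival 3-sequence matches.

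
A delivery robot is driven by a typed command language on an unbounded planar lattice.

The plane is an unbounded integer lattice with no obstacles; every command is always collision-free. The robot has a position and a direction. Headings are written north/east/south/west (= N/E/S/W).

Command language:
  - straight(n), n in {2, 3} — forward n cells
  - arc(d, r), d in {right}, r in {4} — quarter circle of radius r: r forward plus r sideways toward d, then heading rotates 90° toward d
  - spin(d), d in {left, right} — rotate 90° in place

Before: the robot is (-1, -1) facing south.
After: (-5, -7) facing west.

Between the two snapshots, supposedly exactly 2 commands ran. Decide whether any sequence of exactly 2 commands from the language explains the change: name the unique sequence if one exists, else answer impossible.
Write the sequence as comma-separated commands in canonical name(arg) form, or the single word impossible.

key: cell and facing (now W) both changed — the 2 commands mix motion and turning
t0: (-1, -1) facing south
1. straight(2) → (-1, -3) facing south
2. arc(right, 4) → (-5, -7) facing west
no rival 2-sequence matches.

straight(2), arc(right, 4)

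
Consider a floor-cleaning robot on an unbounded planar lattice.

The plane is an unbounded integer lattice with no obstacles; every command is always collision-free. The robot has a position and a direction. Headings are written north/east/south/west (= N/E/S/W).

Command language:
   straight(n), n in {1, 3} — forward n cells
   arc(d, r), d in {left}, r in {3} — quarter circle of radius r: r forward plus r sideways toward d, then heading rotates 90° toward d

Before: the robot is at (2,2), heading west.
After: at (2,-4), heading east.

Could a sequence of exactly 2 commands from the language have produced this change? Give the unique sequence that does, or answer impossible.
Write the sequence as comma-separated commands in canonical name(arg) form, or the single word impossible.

key: cell and facing (now E) both changed — the 2 commands mix motion and turning
start: at (2,2), heading west
[1] after arc(left, 3): at (-1,-1), heading south
[2] after arc(left, 3): at (2,-4), heading east
uniquely the one of 9 2-step routes that fits.

arc(left, 3), arc(left, 3)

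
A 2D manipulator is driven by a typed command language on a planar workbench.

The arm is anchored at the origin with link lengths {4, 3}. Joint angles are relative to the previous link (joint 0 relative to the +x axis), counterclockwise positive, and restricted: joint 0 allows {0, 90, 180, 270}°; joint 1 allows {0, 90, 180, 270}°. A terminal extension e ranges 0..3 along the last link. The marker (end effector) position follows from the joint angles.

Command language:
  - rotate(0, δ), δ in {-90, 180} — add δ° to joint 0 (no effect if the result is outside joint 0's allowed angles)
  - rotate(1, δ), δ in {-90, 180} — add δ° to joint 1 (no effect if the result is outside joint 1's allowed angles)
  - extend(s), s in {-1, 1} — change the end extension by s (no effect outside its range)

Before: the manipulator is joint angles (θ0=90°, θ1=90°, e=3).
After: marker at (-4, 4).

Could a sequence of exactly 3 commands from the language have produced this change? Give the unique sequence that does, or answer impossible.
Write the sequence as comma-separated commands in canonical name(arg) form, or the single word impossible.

key: running extend(-1) before extend(1) would end elsewhere — order is forced
from: joint angles (θ0=90°, θ1=90°, e=3)
1. extend(1) → joint angles (θ0=90°, θ1=90°, e=3)
2. extend(-1) → joint angles (θ0=90°, θ1=90°, e=2)
3. extend(-1) → joint angles (θ0=90°, θ1=90°, e=1)
all 216 alternatives checked — unique.

extend(1), extend(-1), extend(-1)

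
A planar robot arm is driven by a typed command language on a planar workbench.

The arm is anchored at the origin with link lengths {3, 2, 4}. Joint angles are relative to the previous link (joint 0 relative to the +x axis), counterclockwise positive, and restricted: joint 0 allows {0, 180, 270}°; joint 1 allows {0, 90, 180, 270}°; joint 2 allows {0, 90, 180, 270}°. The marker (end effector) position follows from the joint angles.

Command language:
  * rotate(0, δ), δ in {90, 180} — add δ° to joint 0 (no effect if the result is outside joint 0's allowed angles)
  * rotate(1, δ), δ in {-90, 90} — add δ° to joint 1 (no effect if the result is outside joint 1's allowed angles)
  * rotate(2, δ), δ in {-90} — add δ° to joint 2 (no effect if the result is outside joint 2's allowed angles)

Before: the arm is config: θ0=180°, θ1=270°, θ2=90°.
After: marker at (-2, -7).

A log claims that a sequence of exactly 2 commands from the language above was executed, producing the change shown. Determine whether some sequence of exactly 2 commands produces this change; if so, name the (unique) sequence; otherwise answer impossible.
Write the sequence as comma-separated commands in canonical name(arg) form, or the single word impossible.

rotate(0, 90), rotate(0, 180)

key: running rotate(0, 180) before rotate(0, 90) would end elsewhere — order is forced
from: config: θ0=180°, θ1=270°, θ2=90°
[1] after rotate(0, 90): config: θ0=270°, θ1=270°, θ2=90°
[2] after rotate(0, 180): config: θ0=270°, θ1=270°, θ2=90°
no other 2-command option fits: unique.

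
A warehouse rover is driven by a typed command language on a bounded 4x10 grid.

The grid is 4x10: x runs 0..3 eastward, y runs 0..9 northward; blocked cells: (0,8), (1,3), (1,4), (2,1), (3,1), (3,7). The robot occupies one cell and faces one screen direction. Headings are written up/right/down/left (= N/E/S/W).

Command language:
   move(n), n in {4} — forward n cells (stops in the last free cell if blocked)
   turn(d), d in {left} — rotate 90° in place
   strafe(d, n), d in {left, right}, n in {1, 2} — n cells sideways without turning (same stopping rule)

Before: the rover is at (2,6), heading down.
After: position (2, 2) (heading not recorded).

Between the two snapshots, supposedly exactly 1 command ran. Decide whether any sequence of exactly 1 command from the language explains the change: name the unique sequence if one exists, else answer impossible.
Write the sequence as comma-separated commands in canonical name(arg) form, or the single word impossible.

move(4)

start: at (2,6), heading down
t=1 move(4) ⇒ at (2,2), heading down
uniquely the one of 6 1-step routes that fits.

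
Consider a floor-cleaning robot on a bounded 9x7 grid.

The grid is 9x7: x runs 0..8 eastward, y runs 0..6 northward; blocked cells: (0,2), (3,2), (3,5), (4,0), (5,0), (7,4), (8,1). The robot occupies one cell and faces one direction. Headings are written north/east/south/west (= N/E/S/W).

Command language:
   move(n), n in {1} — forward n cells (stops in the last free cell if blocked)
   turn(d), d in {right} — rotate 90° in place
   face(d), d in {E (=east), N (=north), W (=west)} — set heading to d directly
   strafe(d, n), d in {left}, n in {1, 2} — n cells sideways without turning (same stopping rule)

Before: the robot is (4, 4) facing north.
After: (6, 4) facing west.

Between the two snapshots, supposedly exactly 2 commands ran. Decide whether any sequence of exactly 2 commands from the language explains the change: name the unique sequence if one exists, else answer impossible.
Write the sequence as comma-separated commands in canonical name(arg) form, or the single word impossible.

checked all 2-command options: none fits.

impossible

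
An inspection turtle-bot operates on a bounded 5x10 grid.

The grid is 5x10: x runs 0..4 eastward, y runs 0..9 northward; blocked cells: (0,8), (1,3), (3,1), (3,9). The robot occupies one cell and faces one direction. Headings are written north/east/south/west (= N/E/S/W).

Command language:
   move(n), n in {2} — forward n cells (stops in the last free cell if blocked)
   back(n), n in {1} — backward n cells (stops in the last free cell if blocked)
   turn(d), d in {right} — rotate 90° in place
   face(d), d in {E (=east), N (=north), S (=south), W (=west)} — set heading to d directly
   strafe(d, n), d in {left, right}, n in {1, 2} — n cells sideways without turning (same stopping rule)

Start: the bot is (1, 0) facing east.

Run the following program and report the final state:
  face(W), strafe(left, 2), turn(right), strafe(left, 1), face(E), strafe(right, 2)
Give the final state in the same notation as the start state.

initial: (1, 0) facing east
1. face(W) → (1, 0) facing west
2. strafe(left, 2) → (1, 0) facing west
3. turn(right) → (1, 0) facing north
4. strafe(left, 1) → (0, 0) facing north
5. face(E) → (0, 0) facing east
6. strafe(right, 2) → (0, 0) facing east

(0, 0) facing east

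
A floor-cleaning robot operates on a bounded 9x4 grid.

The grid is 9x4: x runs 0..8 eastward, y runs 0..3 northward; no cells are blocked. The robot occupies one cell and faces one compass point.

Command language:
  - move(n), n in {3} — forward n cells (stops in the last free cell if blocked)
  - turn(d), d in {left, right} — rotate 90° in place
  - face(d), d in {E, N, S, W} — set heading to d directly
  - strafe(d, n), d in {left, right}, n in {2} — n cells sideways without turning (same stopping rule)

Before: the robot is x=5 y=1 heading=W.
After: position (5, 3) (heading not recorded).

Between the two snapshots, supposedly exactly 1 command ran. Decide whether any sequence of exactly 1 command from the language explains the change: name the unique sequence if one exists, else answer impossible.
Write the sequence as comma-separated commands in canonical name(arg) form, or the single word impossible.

from: x=5 y=1 heading=W
[1] after strafe(right, 2): x=5 y=3 heading=W
no rival 1-sequence matches.

strafe(right, 2)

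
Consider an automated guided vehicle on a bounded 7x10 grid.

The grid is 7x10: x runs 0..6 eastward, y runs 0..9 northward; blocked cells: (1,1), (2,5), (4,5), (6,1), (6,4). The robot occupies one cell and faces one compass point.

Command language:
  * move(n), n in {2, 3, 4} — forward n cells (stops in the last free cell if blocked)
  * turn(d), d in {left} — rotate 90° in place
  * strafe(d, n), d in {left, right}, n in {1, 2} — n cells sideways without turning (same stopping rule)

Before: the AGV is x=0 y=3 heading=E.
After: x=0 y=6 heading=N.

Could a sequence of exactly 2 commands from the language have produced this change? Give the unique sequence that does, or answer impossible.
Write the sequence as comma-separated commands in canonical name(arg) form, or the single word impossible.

turn(left), move(3)

key: cell and facing (now N) both changed — the 2 commands mix motion and turning
start: x=0 y=3 heading=E
step 1 (turn(left)): x=0 y=3 heading=N
step 2 (move(3)): x=0 y=6 heading=N
uniquely the one of 64 2-step routes that fits.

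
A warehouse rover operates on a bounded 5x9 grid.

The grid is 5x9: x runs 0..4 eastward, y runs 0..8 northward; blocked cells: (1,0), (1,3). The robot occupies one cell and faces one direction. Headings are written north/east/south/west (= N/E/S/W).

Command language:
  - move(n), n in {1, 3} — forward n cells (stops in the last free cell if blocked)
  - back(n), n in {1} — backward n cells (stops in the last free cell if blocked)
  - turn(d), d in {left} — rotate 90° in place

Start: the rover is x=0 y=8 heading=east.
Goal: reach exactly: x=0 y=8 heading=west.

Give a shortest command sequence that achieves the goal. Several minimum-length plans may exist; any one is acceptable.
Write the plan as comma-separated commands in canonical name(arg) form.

start: x=0 y=8 heading=east
1. turn(left) → x=0 y=8 heading=north
2. turn(left) → x=0 y=8 heading=west
no 1-step plan works, so 2 is optimal.

turn(left), turn(left)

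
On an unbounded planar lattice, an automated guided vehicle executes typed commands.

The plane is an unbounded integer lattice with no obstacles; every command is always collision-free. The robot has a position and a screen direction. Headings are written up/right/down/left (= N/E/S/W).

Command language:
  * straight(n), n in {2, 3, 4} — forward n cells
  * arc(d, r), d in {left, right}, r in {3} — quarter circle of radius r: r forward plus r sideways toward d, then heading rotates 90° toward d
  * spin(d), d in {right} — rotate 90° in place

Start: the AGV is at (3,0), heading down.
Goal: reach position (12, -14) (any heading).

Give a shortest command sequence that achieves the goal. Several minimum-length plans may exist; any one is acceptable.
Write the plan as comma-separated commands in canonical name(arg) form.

initial: at (3,0), heading down
step 1 (straight(2)): at (3,-2), heading down
step 2 (arc(left, 3)): at (6,-5), heading right
step 3 (arc(right, 3)): at (9,-8), heading down
step 4 (straight(3)): at (9,-11), heading down
step 5 (arc(left, 3)): at (12,-14), heading right
minimal: 5 command(s), checked below 5.

straight(2), arc(left, 3), arc(right, 3), straight(3), arc(left, 3)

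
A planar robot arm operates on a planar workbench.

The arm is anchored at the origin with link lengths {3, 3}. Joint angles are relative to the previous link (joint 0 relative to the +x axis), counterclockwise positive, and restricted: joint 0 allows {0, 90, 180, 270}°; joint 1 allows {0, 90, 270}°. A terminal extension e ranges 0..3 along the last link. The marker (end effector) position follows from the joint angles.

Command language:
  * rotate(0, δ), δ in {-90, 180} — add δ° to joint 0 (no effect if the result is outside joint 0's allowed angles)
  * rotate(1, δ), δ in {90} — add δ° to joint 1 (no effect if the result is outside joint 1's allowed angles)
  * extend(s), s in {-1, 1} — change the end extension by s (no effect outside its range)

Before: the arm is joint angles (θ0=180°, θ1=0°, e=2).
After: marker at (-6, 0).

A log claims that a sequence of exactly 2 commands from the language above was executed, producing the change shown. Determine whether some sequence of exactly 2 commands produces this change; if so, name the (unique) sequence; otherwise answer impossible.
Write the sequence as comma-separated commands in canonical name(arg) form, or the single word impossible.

start: joint angles (θ0=180°, θ1=0°, e=2)
[1] after extend(-1): joint angles (θ0=180°, θ1=0°, e=1)
[2] after extend(-1): joint angles (θ0=180°, θ1=0°, e=0)
no rival 2-sequence matches.

extend(-1), extend(-1)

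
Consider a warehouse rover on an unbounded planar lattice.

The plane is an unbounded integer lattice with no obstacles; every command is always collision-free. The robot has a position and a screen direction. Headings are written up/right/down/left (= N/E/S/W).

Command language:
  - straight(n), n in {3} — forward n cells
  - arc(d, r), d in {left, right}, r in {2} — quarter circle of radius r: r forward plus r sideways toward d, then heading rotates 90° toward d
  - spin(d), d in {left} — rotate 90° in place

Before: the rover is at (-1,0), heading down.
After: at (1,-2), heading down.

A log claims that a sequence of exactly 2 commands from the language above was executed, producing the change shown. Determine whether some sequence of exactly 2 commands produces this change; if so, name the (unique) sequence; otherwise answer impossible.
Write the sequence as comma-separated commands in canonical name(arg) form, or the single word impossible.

key: heading stays S — rotations cancel among the 2 commands
start: at (-1,0), heading down
1. spin(left) → at (-1,0), heading right
2. arc(right, 2) → at (1,-2), heading down
all 16 alternatives checked — unique.

spin(left), arc(right, 2)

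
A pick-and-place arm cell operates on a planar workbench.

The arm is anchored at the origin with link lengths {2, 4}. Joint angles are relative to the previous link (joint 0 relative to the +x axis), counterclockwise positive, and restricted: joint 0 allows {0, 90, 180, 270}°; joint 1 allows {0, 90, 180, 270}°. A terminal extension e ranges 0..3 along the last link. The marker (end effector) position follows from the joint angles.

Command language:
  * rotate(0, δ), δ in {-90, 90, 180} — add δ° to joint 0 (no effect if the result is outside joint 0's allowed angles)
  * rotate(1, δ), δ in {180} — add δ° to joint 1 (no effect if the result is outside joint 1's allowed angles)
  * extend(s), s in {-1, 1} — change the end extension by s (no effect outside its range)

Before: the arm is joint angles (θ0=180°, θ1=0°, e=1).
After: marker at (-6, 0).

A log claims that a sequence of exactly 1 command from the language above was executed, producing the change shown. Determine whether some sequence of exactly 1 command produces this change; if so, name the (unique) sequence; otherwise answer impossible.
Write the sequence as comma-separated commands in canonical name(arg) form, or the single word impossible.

extend(-1)

initial: joint angles (θ0=180°, θ1=0°, e=1)
1. extend(-1) → joint angles (θ0=180°, θ1=0°, e=0)
uniquely the one of 6 1-step routes that fits.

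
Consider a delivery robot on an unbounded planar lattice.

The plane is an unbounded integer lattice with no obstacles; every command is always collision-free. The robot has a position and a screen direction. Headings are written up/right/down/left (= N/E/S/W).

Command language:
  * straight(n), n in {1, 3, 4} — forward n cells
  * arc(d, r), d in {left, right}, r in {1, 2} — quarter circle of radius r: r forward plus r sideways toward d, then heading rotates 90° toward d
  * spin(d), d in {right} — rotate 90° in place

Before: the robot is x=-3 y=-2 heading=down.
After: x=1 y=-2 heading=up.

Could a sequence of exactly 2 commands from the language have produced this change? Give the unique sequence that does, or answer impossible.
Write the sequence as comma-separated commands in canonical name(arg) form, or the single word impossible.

arc(left, 2), arc(left, 2)

key: cell and facing (now N) both changed — the 2 commands mix motion and turning
begin: x=-3 y=-2 heading=down
step 1 (arc(left, 2)): x=-1 y=-4 heading=right
step 2 (arc(left, 2)): x=1 y=-2 heading=up
all 64 alternatives checked — unique.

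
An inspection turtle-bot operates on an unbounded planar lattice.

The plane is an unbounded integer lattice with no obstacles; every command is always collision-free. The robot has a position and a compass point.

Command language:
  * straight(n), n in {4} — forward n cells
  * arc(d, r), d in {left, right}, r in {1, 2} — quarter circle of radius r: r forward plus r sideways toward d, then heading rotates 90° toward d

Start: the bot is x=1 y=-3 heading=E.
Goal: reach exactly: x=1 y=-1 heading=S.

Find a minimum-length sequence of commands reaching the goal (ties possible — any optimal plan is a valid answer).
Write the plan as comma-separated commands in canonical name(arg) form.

arc(left, 2), arc(left, 1), arc(left, 1)

from: x=1 y=-3 heading=E
t=1 arc(left, 2) ⇒ x=3 y=-1 heading=N
t=2 arc(left, 1) ⇒ x=2 y=0 heading=W
t=3 arc(left, 1) ⇒ x=1 y=-1 heading=S
shorter routes all fall short; 3 is best.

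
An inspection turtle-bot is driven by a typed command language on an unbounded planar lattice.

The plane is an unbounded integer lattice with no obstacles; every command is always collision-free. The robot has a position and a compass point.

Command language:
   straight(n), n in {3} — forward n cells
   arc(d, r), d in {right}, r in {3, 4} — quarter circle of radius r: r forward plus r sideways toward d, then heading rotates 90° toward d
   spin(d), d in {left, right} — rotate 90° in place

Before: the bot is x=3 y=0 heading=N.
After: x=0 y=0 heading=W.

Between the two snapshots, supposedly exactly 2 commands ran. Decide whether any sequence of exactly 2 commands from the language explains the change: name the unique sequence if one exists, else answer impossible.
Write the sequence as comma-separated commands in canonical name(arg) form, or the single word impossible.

spin(left), straight(3)

key: running straight(3) before spin(left) would end elsewhere — order is forced
start: x=3 y=0 heading=N
[1] after spin(left): x=3 y=0 heading=W
[2] after straight(3): x=0 y=0 heading=W
no rival 2-sequence matches.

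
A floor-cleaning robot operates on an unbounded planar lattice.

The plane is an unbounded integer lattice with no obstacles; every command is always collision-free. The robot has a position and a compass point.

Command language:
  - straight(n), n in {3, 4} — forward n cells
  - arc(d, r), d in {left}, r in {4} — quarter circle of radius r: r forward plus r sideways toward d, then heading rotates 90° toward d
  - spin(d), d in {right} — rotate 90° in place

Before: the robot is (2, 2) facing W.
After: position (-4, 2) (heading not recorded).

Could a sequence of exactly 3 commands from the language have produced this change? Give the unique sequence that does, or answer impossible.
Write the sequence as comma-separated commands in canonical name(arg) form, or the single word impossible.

key: order matters: swapping straight(3) and spin(right) lands elsewhere
start: (2, 2) facing W
[1] after straight(3): (-1, 2) facing W
[2] after straight(3): (-4, 2) facing W
[3] after spin(right): (-4, 2) facing N
no other 3-command option fits: unique.

straight(3), straight(3), spin(right)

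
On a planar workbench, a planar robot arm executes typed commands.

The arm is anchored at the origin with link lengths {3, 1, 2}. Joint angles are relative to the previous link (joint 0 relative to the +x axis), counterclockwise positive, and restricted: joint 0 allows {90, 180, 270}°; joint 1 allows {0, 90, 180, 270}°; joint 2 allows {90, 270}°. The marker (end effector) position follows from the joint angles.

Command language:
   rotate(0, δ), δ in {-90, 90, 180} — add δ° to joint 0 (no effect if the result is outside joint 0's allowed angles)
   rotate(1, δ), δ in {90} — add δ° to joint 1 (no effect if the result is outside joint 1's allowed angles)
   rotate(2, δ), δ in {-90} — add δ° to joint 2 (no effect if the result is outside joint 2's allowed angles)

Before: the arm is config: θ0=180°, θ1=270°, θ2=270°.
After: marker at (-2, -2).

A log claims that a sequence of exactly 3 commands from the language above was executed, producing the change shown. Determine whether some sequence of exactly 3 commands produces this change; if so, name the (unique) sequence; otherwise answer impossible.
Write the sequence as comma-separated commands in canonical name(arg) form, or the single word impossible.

begin: config: θ0=180°, θ1=270°, θ2=270°
[1] after rotate(1, 90): config: θ0=180°, θ1=0°, θ2=270°
[2] after rotate(1, 90): config: θ0=180°, θ1=90°, θ2=270°
[3] after rotate(1, 90): config: θ0=180°, θ1=180°, θ2=270°
no other 3-command option fits: unique.

rotate(1, 90), rotate(1, 90), rotate(1, 90)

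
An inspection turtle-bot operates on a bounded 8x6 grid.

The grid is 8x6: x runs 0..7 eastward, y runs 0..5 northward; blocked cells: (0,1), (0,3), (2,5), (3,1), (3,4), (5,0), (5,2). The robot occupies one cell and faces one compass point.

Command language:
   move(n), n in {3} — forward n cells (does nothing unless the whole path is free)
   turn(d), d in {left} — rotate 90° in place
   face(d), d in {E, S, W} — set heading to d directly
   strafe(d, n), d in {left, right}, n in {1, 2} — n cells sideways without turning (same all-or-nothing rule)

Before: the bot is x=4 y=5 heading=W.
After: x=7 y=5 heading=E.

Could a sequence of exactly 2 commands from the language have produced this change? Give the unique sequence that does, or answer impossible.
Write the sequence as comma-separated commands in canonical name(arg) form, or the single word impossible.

face(E), move(3)

key: position moved to (7,5) AND the heading swung to E — translation plus rotation needed
from: x=4 y=5 heading=W
[1] after face(E): x=4 y=5 heading=E
[2] after move(3): x=7 y=5 heading=E
no rival 2-sequence matches.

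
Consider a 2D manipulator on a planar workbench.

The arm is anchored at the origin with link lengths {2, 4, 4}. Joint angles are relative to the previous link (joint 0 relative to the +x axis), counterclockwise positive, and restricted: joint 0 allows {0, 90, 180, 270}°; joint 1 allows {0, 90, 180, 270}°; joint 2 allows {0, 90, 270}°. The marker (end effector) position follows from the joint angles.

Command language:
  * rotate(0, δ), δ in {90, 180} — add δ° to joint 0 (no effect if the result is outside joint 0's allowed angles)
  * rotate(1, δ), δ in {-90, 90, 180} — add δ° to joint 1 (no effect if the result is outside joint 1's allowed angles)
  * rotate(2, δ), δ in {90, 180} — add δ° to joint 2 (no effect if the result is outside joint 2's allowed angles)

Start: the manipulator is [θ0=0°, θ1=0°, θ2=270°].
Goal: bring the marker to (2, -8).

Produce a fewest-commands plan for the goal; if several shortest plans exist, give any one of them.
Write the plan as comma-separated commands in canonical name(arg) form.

rotate(1, -90), rotate(2, 90)

start: [θ0=0°, θ1=0°, θ2=270°]
t=1 rotate(1, -90) ⇒ [θ0=0°, θ1=270°, θ2=270°]
t=2 rotate(2, 90) ⇒ [θ0=0°, θ1=270°, θ2=0°]
minimal: 2 command(s), checked below 2.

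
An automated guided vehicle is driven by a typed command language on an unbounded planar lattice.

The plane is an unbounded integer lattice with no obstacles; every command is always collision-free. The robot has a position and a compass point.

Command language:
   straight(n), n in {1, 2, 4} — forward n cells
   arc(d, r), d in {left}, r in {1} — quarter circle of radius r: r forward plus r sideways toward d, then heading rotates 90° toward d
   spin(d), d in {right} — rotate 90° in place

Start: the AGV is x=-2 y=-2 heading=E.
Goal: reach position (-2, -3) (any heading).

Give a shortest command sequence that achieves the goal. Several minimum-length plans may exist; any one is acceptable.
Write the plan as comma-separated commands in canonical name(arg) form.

initial: x=-2 y=-2 heading=E
step 1 (spin(right)): x=-2 y=-2 heading=S
step 2 (straight(1)): x=-2 y=-3 heading=S
minimal: 2 command(s), checked below 2.

spin(right), straight(1)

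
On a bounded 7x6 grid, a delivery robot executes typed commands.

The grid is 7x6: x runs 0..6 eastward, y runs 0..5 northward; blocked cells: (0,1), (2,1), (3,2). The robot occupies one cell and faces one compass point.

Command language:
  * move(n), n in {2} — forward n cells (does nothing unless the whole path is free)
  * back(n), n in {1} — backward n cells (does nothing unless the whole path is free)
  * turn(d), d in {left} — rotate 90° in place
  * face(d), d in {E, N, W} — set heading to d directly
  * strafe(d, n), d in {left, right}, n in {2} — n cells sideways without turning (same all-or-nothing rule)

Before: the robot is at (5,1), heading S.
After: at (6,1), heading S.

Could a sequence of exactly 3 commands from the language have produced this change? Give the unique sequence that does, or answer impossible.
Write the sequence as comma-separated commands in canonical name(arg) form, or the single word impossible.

face(W), back(1), turn(left)

key: heading stays S — rotations cancel among the 3 commands
initial: at (5,1), heading S
1. face(W) → at (5,1), heading W
2. back(1) → at (6,1), heading W
3. turn(left) → at (6,1), heading S
all 512 alternatives checked — unique.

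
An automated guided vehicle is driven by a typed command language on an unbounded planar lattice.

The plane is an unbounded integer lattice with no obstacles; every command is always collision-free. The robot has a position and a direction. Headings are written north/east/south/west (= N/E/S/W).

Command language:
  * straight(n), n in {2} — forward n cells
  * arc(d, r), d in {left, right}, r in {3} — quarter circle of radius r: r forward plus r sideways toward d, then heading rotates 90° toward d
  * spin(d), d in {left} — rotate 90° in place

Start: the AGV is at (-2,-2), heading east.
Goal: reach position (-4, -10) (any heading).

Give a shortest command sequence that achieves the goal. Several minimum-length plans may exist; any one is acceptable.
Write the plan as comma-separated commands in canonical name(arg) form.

arc(right, 3), straight(2), arc(right, 3), straight(2)

initial: at (-2,-2), heading east
1. arc(right, 3) → at (1,-5), heading south
2. straight(2) → at (1,-7), heading south
3. arc(right, 3) → at (-2,-10), heading west
4. straight(2) → at (-4,-10), heading west
shorter routes all fall short; 4 is best.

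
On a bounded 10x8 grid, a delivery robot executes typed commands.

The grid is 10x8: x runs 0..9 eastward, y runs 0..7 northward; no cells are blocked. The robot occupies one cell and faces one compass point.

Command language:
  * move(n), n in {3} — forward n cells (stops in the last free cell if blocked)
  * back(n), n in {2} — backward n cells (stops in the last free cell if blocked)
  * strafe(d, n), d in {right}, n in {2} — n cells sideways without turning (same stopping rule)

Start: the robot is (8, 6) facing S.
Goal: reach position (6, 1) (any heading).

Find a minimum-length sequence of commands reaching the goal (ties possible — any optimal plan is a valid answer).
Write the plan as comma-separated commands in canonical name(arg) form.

initial: (8, 6) facing S
step 1 (strafe(right, 2)): (6, 6) facing S
step 2 (back(2)): (6, 7) facing S
step 3 (move(3)): (6, 4) facing S
step 4 (move(3)): (6, 1) facing S
shorter routes all fall short; 4 is best.

strafe(right, 2), back(2), move(3), move(3)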